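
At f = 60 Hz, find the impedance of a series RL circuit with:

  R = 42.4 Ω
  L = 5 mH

Step 1 — Angular frequency: ω = 2π·f = 2π·60 = 377 rad/s.
Step 2 — Component impedances:
  R: Z = R = 42.4 Ω
  L: Z = jωL = j·377·0.005 = 0 + j1.885 Ω
Step 3 — Series combination: Z_total = R + L = 42.4 + j1.885 Ω = 42.44∠2.5° Ω.

Z = 42.4 + j1.885 Ω = 42.44∠2.5° Ω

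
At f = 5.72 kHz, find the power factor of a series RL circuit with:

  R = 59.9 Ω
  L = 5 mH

Step 1 — Angular frequency: ω = 2π·f = 2π·5720 = 3.594e+04 rad/s.
Step 2 — Component impedances:
  R: Z = R = 59.9 Ω
  L: Z = jωL = j·3.594e+04·0.005 = 0 + j179.7 Ω
Step 3 — Series combination: Z_total = R + L = 59.9 + j179.7 Ω = 189.4∠71.6° Ω.
Step 4 — Power factor: PF = cos(φ) = Re(Z)/|Z| = 59.9/189.42 = 0.3162.
Step 5 — Type: Im(Z) = 179.7 ⇒ lagging (phase φ = 71.6°).

PF = 0.3162 (lagging, φ = 71.6°)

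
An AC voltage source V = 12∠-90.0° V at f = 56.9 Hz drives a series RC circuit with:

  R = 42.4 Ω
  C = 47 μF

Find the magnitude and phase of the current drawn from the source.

Step 1 — Angular frequency: ω = 2π·f = 2π·56.9 = 357.5 rad/s.
Step 2 — Component impedances:
  R: Z = R = 42.4 Ω
  C: Z = 1/(jωC) = -j/(ω·C) = 0 - j59.51 Ω
Step 3 — Series combination: Z_total = R + C = 42.4 - j59.51 Ω = 73.07∠-54.5° Ω.
Step 4 — Source phasor: V = 12∠-90.0° V = 0 - j12 V.
Step 5 — Ohm's law: I = V / Z_total = (0 - j12) / (42.4 - j59.51) = 0.1337 - j0.09529 A.
Step 6 — Convert to polar: |I| = 0.1642 A, ∠I = -35.5°.

I = 0.1642∠-35.5° A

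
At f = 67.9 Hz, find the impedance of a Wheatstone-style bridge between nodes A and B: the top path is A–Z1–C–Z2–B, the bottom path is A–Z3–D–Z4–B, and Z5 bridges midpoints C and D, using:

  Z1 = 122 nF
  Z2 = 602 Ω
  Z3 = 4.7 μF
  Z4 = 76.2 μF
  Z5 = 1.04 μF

Step 1 — Angular frequency: ω = 2π·f = 2π·67.9 = 426.6 rad/s.
Step 2 — Component impedances:
  Z1: Z = 1/(jωC) = -j/(ω·C) = 0 - j1.921e+04 Ω
  Z2: Z = R = 602 Ω
  Z3: Z = 1/(jωC) = -j/(ω·C) = 0 - j498.7 Ω
  Z4: Z = 1/(jωC) = -j/(ω·C) = 0 - j30.76 Ω
  Z5: Z = 1/(jωC) = -j/(ω·C) = 0 - j2254 Ω
Step 3 — Bridge requires nodal analysis (the Z5 bridge couples midpoints C and D, so the two paths cannot be reduced to a simple series/parallel combination). Setting node B to ground and injecting 1 A at node A, the 3-node admittance system at A, C, D solves to V_A = Z_AB = 0.8826 - j515.1 Ω = 515.1∠-89.9° Ω.

Z = 0.8826 - j515.1 Ω = 515.1∠-89.9° Ω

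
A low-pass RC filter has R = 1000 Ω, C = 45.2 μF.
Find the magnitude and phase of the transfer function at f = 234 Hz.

Step 1 — Angular frequency: ω = 2π·234 = 1470 rad/s.
Step 2 — Transfer function: H(jω) = 1/(1 + jωRC).
Step 3 — Denominator: 1 + jωRC = 1 + j·1470·1000·4.52e-05 = 1 + j66.46.
Step 4 — H = 0.0002264 - j0.01504.
Step 5 — Magnitude: |H| = 0.01505 (-36.5 dB); phase: φ = -89.1°.

|H| = 0.01505 (-36.5 dB), φ = -89.1°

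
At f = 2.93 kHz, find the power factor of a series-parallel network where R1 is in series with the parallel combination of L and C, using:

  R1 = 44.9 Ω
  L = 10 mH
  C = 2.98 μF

Step 1 — Angular frequency: ω = 2π·f = 2π·2930 = 1.841e+04 rad/s.
Step 2 — Component impedances:
  R1: Z = R = 44.9 Ω
  L: Z = jωL = j·1.841e+04·0.01 = 0 + j184.1 Ω
  C: Z = 1/(jωC) = -j/(ω·C) = 0 - j18.23 Ω
Step 3 — Parallel branch: L || C = 1/(1/L + 1/C) = 0 - j20.23 Ω.
Step 4 — Series with R1: Z_total = R1 + (L || C) = 44.9 - j20.23 Ω = 49.25∠-24.3° Ω.
Step 5 — Power factor: PF = cos(φ) = Re(Z)/|Z| = 44.9/49.25 = 0.9117.
Step 6 — Type: Im(Z) = -20.23 ⇒ leading (phase φ = -24.3°).

PF = 0.9117 (leading, φ = -24.3°)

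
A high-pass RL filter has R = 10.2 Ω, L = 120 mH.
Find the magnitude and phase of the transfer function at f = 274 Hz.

Step 1 — Angular frequency: ω = 2π·274 = 1722 rad/s.
Step 2 — Transfer function: H(jω) = jωL/(R + jωL).
Step 3 — Numerator jωL = j·206.6; denominator R + jωL = 10.2 + j206.6.
Step 4 — H = 0.9976 + j0.04925.
Step 5 — Magnitude: |H| = 0.9988 (-0.0 dB); phase: φ = 2.8°.

|H| = 0.9988 (-0.0 dB), φ = 2.8°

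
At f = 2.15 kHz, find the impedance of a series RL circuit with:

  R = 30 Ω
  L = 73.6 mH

Step 1 — Angular frequency: ω = 2π·f = 2π·2150 = 1.351e+04 rad/s.
Step 2 — Component impedances:
  R: Z = R = 30 Ω
  L: Z = jωL = j·1.351e+04·0.0736 = 0 + j994.3 Ω
Step 3 — Series combination: Z_total = R + L = 30 + j994.3 Ω = 994.7∠88.3° Ω.

Z = 30 + j994.3 Ω = 994.7∠88.3° Ω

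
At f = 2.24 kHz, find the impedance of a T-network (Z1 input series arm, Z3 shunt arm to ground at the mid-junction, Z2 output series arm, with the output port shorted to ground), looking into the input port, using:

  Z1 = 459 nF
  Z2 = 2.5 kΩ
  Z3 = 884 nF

Step 1 — Angular frequency: ω = 2π·f = 2π·2240 = 1.407e+04 rad/s.
Step 2 — Component impedances:
  Z1: Z = 1/(jωC) = -j/(ω·C) = 0 - j154.8 Ω
  Z2: Z = R = 2500 Ω
  Z3: Z = 1/(jωC) = -j/(ω·C) = 0 - j80.37 Ω
Step 3 — With the output port shorted to ground, the output series arm Z2 runs from the junction to ground; the shunt arm Z3 also runs from the junction to ground. They appear in parallel: Z3 || Z2 = 2.581 - j80.29 Ω.
Step 4 — Series with input arm Z1: Z_in = Z1 + (Z3 || Z2) = 2.581 - j235.1 Ω = 235.1∠-89.4° Ω.

Z = 2.581 - j235.1 Ω = 235.1∠-89.4° Ω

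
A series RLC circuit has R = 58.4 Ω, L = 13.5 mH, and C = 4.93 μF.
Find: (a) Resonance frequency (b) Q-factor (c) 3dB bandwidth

Step 1 — Resonance: ω₀ = 1/√(LC) = 1/√(0.0135·4.93e-06) = 3876 rad/s.
Step 2 — f₀ = ω₀/(2π) = 616.9 Hz.
Step 3 — Series Q: Q = ω₀L/R = 3876·0.0135/58.4 = 0.896.
Step 4 — Bandwidth: Δω = ω₀/Q = 4326 rad/s; BW = Δω/(2π) = 688.5 Hz.

(a) f₀ = 616.9 Hz  (b) Q = 0.896  (c) BW = 688.5 Hz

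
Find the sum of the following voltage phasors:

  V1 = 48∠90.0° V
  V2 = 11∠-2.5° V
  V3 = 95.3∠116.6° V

Step 1 — Convert each phasor to rectangular form:
  V1 = 48·(cos(90.0°) + j·sin(90.0°)) = 0 + j48 V
  V2 = 11·(cos(-2.5°) + j·sin(-2.5°)) = 10.99 - j0.4798 V
  V3 = 95.3·(cos(116.6°) + j·sin(116.6°)) = -42.67 + j85.21 V
Step 2 — Sum components: V_total = -31.68 + j132.7 V.
Step 3 — Convert to polar: |V_total| = 136.5 V, ∠V_total = 103.4°.

V_total = 136.5∠103.4° V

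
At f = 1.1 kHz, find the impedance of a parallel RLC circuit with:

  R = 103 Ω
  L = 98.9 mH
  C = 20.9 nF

Step 1 — Angular frequency: ω = 2π·f = 2π·1100 = 6912 rad/s.
Step 2 — Component impedances:
  R: Z = R = 103 Ω
  L: Z = jωL = j·6912·0.0989 = 0 + j683.5 Ω
  C: Z = 1/(jωC) = -j/(ω·C) = 0 - j6923 Ω
Step 3 — Parallel combination: 1/Z_total = 1/R + 1/L + 1/C; Z_total = 101.1 + j13.73 Ω = 102.1∠7.7° Ω.

Z = 101.1 + j13.73 Ω = 102.1∠7.7° Ω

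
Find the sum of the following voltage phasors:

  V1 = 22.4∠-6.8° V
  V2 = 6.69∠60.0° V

Step 1 — Convert each phasor to rectangular form:
  V1 = 22.4·(cos(-6.8°) + j·sin(-6.8°)) = 22.24 - j2.652 V
  V2 = 6.69·(cos(60.0°) + j·sin(60.0°)) = 3.345 + j5.794 V
Step 2 — Sum components: V_total = 25.59 + j3.141 V.
Step 3 — Convert to polar: |V_total| = 25.78 V, ∠V_total = 7.0°.

V_total = 25.78∠7.0° V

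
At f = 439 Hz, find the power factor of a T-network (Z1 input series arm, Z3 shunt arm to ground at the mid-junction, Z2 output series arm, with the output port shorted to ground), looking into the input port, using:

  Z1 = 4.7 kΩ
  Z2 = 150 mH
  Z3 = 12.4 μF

Step 1 — Angular frequency: ω = 2π·f = 2π·439 = 2758 rad/s.
Step 2 — Component impedances:
  Z1: Z = R = 4700 Ω
  Z2: Z = jωL = j·2758·0.15 = 0 + j413.7 Ω
  Z3: Z = 1/(jωC) = -j/(ω·C) = 0 - j29.24 Ω
Step 3 — With the output port shorted to ground, the output series arm Z2 runs from the junction to ground; the shunt arm Z3 also runs from the junction to ground. They appear in parallel: Z3 || Z2 = 0 - j31.46 Ω.
Step 4 — Series with input arm Z1: Z_in = Z1 + (Z3 || Z2) = 4700 - j31.46 Ω = 4700∠-0.4° Ω.
Step 5 — Power factor: PF = cos(φ) = Re(Z)/|Z| = 4700/4700 = 1.
Step 6 — Type: Im(Z) = -31.46 ⇒ leading (phase φ = -0.4°).

PF = 1 (leading, φ = -0.4°)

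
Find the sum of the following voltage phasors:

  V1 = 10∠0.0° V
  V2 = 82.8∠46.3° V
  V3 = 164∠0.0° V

Step 1 — Convert each phasor to rectangular form:
  V1 = 10·(cos(0.0°) + j·sin(0.0°)) = 10 V
  V2 = 82.8·(cos(46.3°) + j·sin(46.3°)) = 57.21 + j59.86 V
  V3 = 164·(cos(0.0°) + j·sin(0.0°)) = 164 V
Step 2 — Sum components: V_total = 231.2 + j59.86 V.
Step 3 — Convert to polar: |V_total| = 238.8 V, ∠V_total = 14.5°.

V_total = 238.8∠14.5° V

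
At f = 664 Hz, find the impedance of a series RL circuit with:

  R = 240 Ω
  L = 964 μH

Step 1 — Angular frequency: ω = 2π·f = 2π·664 = 4172 rad/s.
Step 2 — Component impedances:
  R: Z = R = 240 Ω
  L: Z = jωL = j·4172·0.000964 = 0 + j4.022 Ω
Step 3 — Series combination: Z_total = R + L = 240 + j4.022 Ω = 240∠1.0° Ω.

Z = 240 + j4.022 Ω = 240∠1.0° Ω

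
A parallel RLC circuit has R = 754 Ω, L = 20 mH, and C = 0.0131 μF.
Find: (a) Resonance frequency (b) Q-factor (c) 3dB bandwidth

Step 1 — Resonance: ω₀ = 1/√(LC) = 1/√(0.02·1.31e-08) = 6.178e+04 rad/s.
Step 2 — f₀ = ω₀/(2π) = 9833 Hz.
Step 3 — Parallel Q: Q = R/(ω₀L) = 754/(6.178e+04·0.02) = 0.6102.
Step 4 — Bandwidth: Δω = ω₀/Q = 1.012e+05 rad/s; BW = Δω/(2π) = 1.611e+04 Hz.

(a) f₀ = 9833 Hz  (b) Q = 0.6102  (c) BW = 1.611e+04 Hz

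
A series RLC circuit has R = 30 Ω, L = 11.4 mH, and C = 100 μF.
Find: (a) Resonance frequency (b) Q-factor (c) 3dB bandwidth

Step 1 — Resonance condition Im(Z)=0 gives ω₀ = 1/√(LC).
Step 2 — ω₀ = 1/√(0.0114·0.0001) = 936.6 rad/s.
Step 3 — f₀ = ω₀/(2π) = 149.1 Hz.
Step 4 — Series Q: Q = ω₀L/R = 936.6·0.0114/30 = 0.3559.
Step 5 — 3dB bandwidth: Δω = ω₀/Q = 2632 rad/s; BW = Δω/(2π) = 418.8 Hz.

(a) f₀ = 149.1 Hz  (b) Q = 0.3559  (c) BW = 418.8 Hz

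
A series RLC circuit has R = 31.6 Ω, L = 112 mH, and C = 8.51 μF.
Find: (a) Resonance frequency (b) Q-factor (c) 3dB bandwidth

Step 1 — Resonance: ω₀ = 1/√(LC) = 1/√(0.112·8.51e-06) = 1024 rad/s.
Step 2 — f₀ = ω₀/(2π) = 163 Hz.
Step 3 — Series Q: Q = ω₀L/R = 1024·0.112/31.6 = 3.63.
Step 4 — Bandwidth: Δω = ω₀/Q = 282.1 rad/s; BW = Δω/(2π) = 44.9 Hz.

(a) f₀ = 163 Hz  (b) Q = 3.63  (c) BW = 44.9 Hz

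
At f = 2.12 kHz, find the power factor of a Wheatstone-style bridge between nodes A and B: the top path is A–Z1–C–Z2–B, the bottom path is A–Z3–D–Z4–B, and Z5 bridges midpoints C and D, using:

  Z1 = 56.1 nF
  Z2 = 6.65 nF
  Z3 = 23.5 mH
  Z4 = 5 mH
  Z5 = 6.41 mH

Step 1 — Angular frequency: ω = 2π·f = 2π·2120 = 1.332e+04 rad/s.
Step 2 — Component impedances:
  Z1: Z = 1/(jωC) = -j/(ω·C) = 0 - j1338 Ω
  Z2: Z = 1/(jωC) = -j/(ω·C) = 0 - j1.129e+04 Ω
  Z3: Z = jωL = j·1.332e+04·0.0235 = 0 + j313 Ω
  Z4: Z = jωL = j·1.332e+04·0.005 = 0 + j66.6 Ω
  Z5: Z = jωL = j·1.332e+04·0.00641 = 0 + j85.38 Ω
Step 3 — Bridge requires nodal analysis (the Z5 bridge couples midpoints C and D, so the two paths cannot be reduced to a simple series/parallel combination). Setting node B to ground and injecting 1 A at node A, the 3-node admittance system at A, C, D solves to V_A = Z_AB = 0 + j484 Ω = 484∠90.0° Ω.
Step 4 — Power factor: PF = cos(φ) = Re(Z)/|Z| = 0/484 = 0.
Step 5 — Type: Im(Z) = 484 ⇒ lagging (phase φ = 90.0°).

PF = 0 (lagging, φ = 90.0°)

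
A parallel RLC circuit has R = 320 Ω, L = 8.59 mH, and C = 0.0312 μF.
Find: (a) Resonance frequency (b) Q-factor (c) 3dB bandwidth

Step 1 — Resonance: ω₀ = 1/√(LC) = 1/√(0.00859·3.12e-08) = 6.108e+04 rad/s.
Step 2 — f₀ = ω₀/(2π) = 9722 Hz.
Step 3 — Parallel Q: Q = R/(ω₀L) = 320/(6.108e+04·0.00859) = 0.6099.
Step 4 — Bandwidth: Δω = ω₀/Q = 1.002e+05 rad/s; BW = Δω/(2π) = 1.594e+04 Hz.

(a) f₀ = 9722 Hz  (b) Q = 0.6099  (c) BW = 1.594e+04 Hz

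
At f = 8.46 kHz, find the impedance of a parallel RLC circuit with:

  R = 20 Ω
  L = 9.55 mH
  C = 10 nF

Step 1 — Angular frequency: ω = 2π·f = 2π·8460 = 5.316e+04 rad/s.
Step 2 — Component impedances:
  R: Z = R = 20 Ω
  L: Z = jωL = j·5.316e+04·0.00955 = 0 + j507.6 Ω
  C: Z = 1/(jωC) = -j/(ω·C) = 0 - j1881 Ω
Step 3 — Parallel combination: 1/Z_total = 1/R + 1/L + 1/C; Z_total = 19.98 + j0.5749 Ω = 19.99∠1.6° Ω.

Z = 19.98 + j0.5749 Ω = 19.99∠1.6° Ω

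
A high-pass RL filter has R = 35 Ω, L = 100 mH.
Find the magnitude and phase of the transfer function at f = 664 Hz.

Step 1 — Angular frequency: ω = 2π·664 = 4172 rad/s.
Step 2 — Transfer function: H(jω) = jωL/(R + jωL).
Step 3 — Numerator jωL = j·417.2; denominator R + jωL = 35 + j417.2.
Step 4 — H = 0.993 + j0.08331.
Step 5 — Magnitude: |H| = 0.9965 (-0.0 dB); phase: φ = 4.8°.

|H| = 0.9965 (-0.0 dB), φ = 4.8°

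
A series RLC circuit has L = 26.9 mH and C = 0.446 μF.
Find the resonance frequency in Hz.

Step 1 — Resonance condition Im(Z)=0 gives ω₀ = 1/√(LC).
Step 2 — ω₀ = 1/√(0.0269·4.46e-07) = 9130 rad/s.
Step 3 — f₀ = ω₀/(2π) = 1453 Hz.

f₀ = 1453 Hz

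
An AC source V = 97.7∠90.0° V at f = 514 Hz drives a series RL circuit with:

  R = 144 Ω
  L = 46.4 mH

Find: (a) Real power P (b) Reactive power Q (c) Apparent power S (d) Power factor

Step 1 — Angular frequency: ω = 2π·f = 2π·514 = 3230 rad/s.
Step 2 — Component impedances:
  R: Z = R = 144 Ω
  L: Z = jωL = j·3230·0.0464 = 0 + j149.9 Ω
Step 3 — Series combination: Z_total = R + L = 144 + j149.9 Ω = 207.8∠46.1° Ω.
Step 4 — Source phasor: V = 97.7∠90.0° V = 0 + j97.7 V.
Step 5 — Current: I = V / Z = 0.339 + j0.3257 A = 0.4701∠43.9° A.
Step 6 — Complex power: S = V·I* = 31.82 + j33.12 VA.
Step 7 — Real power: P = Re(S) = 31.82 W.
Step 8 — Reactive power: Q = Im(S) = 33.12 VAR.
Step 9 — Apparent power: |S| = 45.93 VA.
Step 10 — Power factor: PF = P/|S| = 0.6929 (lagging).

(a) P = 31.82 W  (b) Q = 33.12 VAR  (c) S = 45.93 VA  (d) PF = 0.6929 (lagging)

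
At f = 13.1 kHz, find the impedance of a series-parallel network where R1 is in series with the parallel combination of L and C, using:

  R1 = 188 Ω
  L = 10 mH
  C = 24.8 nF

Step 1 — Angular frequency: ω = 2π·f = 2π·1.31e+04 = 8.231e+04 rad/s.
Step 2 — Component impedances:
  R1: Z = R = 188 Ω
  L: Z = jωL = j·8.231e+04·0.01 = 0 + j823.1 Ω
  C: Z = 1/(jωC) = -j/(ω·C) = 0 - j489.9 Ω
Step 3 — Parallel branch: L || C = 1/(1/L + 1/C) = 0 - j1210 Ω.
Step 4 — Series with R1: Z_total = R1 + (L || C) = 188 - j1210 Ω = 1225∠-81.2° Ω.

Z = 188 - j1210 Ω = 1225∠-81.2° Ω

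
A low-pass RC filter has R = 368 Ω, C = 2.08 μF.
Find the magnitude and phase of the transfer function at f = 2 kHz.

Step 1 — Angular frequency: ω = 2π·2000 = 1.257e+04 rad/s.
Step 2 — Transfer function: H(jω) = 1/(1 + jωRC).
Step 3 — Denominator: 1 + jωRC = 1 + j·1.257e+04·368·2.08e-06 = 1 + j9.619.
Step 4 — H = 0.01069 - j0.1029.
Step 5 — Magnitude: |H| = 0.1034 (-19.7 dB); phase: φ = -84.1°.

|H| = 0.1034 (-19.7 dB), φ = -84.1°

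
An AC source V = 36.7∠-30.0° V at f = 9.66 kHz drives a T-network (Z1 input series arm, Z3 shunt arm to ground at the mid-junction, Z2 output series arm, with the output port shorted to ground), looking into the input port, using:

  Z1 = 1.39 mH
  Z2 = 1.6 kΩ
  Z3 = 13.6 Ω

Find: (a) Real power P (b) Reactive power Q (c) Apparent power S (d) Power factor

Step 1 — Angular frequency: ω = 2π·f = 2π·9660 = 6.07e+04 rad/s.
Step 2 — Component impedances:
  Z1: Z = jωL = j·6.07e+04·0.00139 = 0 + j84.37 Ω
  Z2: Z = R = 1600 Ω
  Z3: Z = R = 13.6 Ω
Step 3 — With the output port shorted to ground, the output series arm Z2 runs from the junction to ground; the shunt arm Z3 also runs from the junction to ground. They appear in parallel: Z3 || Z2 = 13.49 Ω.
Step 4 — Series with input arm Z1: Z_in = Z1 + (Z3 || Z2) = 13.49 + j84.37 Ω = 85.44∠80.9° Ω.
Step 5 — Source phasor: V = 36.7∠-30.0° V = 31.78 - j18.35 V.
Step 6 — Current: I = V / Z = -0.1534 - j0.4012 A = 0.4296∠-110.9° A.
Step 7 — Complex power: S = V·I* = 2.488 + j15.57 VA.
Step 8 — Real power: P = Re(S) = 2.488 W.
Step 9 — Reactive power: Q = Im(S) = 15.57 VAR.
Step 10 — Apparent power: |S| = 15.76 VA.
Step 11 — Power factor: PF = P/|S| = 0.1578 (lagging).

(a) P = 2.488 W  (b) Q = 15.57 VAR  (c) S = 15.76 VA  (d) PF = 0.1578 (lagging)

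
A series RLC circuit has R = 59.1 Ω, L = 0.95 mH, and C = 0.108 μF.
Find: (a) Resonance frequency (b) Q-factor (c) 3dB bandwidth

Step 1 — Resonance: ω₀ = 1/√(LC) = 1/√(0.00095·1.08e-07) = 9.872e+04 rad/s.
Step 2 — f₀ = ω₀/(2π) = 1.571e+04 Hz.
Step 3 — Series Q: Q = ω₀L/R = 9.872e+04·0.00095/59.1 = 1.587.
Step 4 — Bandwidth: Δω = ω₀/Q = 6.221e+04 rad/s; BW = Δω/(2π) = 9901 Hz.

(a) f₀ = 1.571e+04 Hz  (b) Q = 1.587  (c) BW = 9901 Hz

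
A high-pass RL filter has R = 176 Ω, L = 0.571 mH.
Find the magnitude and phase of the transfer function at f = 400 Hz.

Step 1 — Angular frequency: ω = 2π·400 = 2513 rad/s.
Step 2 — Transfer function: H(jω) = jωL/(R + jωL).
Step 3 — Numerator jωL = j·1.435; denominator R + jωL = 176 + j1.435.
Step 4 — H = 6.648e-05 + j0.008153.
Step 5 — Magnitude: |H| = 0.008154 (-41.8 dB); phase: φ = 89.5°.

|H| = 0.008154 (-41.8 dB), φ = 89.5°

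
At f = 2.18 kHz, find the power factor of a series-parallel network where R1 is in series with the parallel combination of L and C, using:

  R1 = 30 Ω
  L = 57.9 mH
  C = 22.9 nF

Step 1 — Angular frequency: ω = 2π·f = 2π·2180 = 1.37e+04 rad/s.
Step 2 — Component impedances:
  R1: Z = R = 30 Ω
  L: Z = jωL = j·1.37e+04·0.0579 = 0 + j793.1 Ω
  C: Z = 1/(jωC) = -j/(ω·C) = 0 - j3188 Ω
Step 3 — Parallel branch: L || C = 1/(1/L + 1/C) = 0 + j1056 Ω.
Step 4 — Series with R1: Z_total = R1 + (L || C) = 30 + j1056 Ω = 1056∠88.4° Ω.
Step 5 — Power factor: PF = cos(φ) = Re(Z)/|Z| = 30/1056 = 0.02841.
Step 6 — Type: Im(Z) = 1056 ⇒ lagging (phase φ = 88.4°).

PF = 0.02841 (lagging, φ = 88.4°)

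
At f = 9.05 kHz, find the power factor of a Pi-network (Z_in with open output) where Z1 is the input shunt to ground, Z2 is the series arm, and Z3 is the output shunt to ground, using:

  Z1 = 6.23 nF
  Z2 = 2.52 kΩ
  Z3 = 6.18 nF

Step 1 — Angular frequency: ω = 2π·f = 2π·9050 = 5.686e+04 rad/s.
Step 2 — Component impedances:
  Z1: Z = 1/(jωC) = -j/(ω·C) = 0 - j2823 Ω
  Z2: Z = R = 2520 Ω
  Z3: Z = 1/(jωC) = -j/(ω·C) = 0 - j2846 Ω
Step 3 — With open output, the series arm Z2 and the output shunt Z3 appear in series to ground: Z2 + Z3 = 2520 - j2846 Ω.
Step 4 — Parallel with input shunt Z1: Z_in = Z1 || (Z2 + Z3) = 521.8 - j1649 Ω = 1730∠-72.4° Ω.
Step 5 — Power factor: PF = cos(φ) = Re(Z)/|Z| = 521.81/1729.7 = 0.3017.
Step 6 — Type: Im(Z) = -1649 ⇒ leading (phase φ = -72.4°).

PF = 0.3017 (leading, φ = -72.4°)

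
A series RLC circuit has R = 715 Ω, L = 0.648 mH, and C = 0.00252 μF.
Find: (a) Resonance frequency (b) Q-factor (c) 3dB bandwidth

Step 1 — Resonance condition Im(Z)=0 gives ω₀ = 1/√(LC).
Step 2 — ω₀ = 1/√(0.000648·2.52e-09) = 7.826e+05 rad/s.
Step 3 — f₀ = ω₀/(2π) = 1.245e+05 Hz.
Step 4 — Series Q: Q = ω₀L/R = 7.826e+05·0.000648/715 = 0.7092.
Step 5 — 3dB bandwidth: Δω = ω₀/Q = 1.103e+06 rad/s; BW = Δω/(2π) = 1.756e+05 Hz.

(a) f₀ = 1.245e+05 Hz  (b) Q = 0.7092  (c) BW = 1.756e+05 Hz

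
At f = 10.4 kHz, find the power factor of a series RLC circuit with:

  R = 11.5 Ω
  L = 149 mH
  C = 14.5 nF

Step 1 — Angular frequency: ω = 2π·f = 2π·1.04e+04 = 6.535e+04 rad/s.
Step 2 — Component impedances:
  R: Z = R = 11.5 Ω
  L: Z = jωL = j·6.535e+04·0.149 = 0 + j9736 Ω
  C: Z = 1/(jωC) = -j/(ω·C) = 0 - j1055 Ω
Step 3 — Series combination: Z_total = R + L + C = 11.5 + j8681 Ω = 8681∠89.9° Ω.
Step 4 — Power factor: PF = cos(φ) = Re(Z)/|Z| = 11.5/8681 = 0.001325.
Step 5 — Type: Im(Z) = 8681 ⇒ lagging (phase φ = 89.9°).

PF = 0.001325 (lagging, φ = 89.9°)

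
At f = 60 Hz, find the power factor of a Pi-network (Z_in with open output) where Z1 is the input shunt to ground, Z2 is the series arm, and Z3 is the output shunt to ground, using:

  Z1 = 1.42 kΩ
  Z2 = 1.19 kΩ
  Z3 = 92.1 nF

Step 1 — Angular frequency: ω = 2π·f = 2π·60 = 377 rad/s.
Step 2 — Component impedances:
  Z1: Z = R = 1420 Ω
  Z2: Z = R = 1190 Ω
  Z3: Z = 1/(jωC) = -j/(ω·C) = 0 - j2.88e+04 Ω
Step 3 — With open output, the series arm Z2 and the output shunt Z3 appear in series to ground: Z2 + Z3 = 1190 - j2.88e+04 Ω.
Step 4 — Parallel with input shunt Z1: Z_in = Z1 || (Z2 + Z3) = 1414 - j69.44 Ω = 1415∠-2.8° Ω.
Step 5 — Power factor: PF = cos(φ) = Re(Z)/|Z| = 1413.7/1415.4 = 0.9988.
Step 6 — Type: Im(Z) = -69.44 ⇒ leading (phase φ = -2.8°).

PF = 0.9988 (leading, φ = -2.8°)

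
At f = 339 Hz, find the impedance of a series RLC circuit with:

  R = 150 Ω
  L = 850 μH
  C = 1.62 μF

Step 1 — Angular frequency: ω = 2π·f = 2π·339 = 2130 rad/s.
Step 2 — Component impedances:
  R: Z = R = 150 Ω
  L: Z = jωL = j·2130·0.00085 = 0 + j1.81 Ω
  C: Z = 1/(jωC) = -j/(ω·C) = 0 - j289.8 Ω
Step 3 — Series combination: Z_total = R + L + C = 150 - j288 Ω = 324.7∠-62.5° Ω.

Z = 150 - j288 Ω = 324.7∠-62.5° Ω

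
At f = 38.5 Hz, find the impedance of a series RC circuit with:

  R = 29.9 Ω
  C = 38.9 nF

Step 1 — Angular frequency: ω = 2π·f = 2π·38.5 = 241.9 rad/s.
Step 2 — Component impedances:
  R: Z = R = 29.9 Ω
  C: Z = 1/(jωC) = -j/(ω·C) = 0 - j1.063e+05 Ω
Step 3 — Series combination: Z_total = R + C = 29.9 - j1.063e+05 Ω = 1.063e+05∠-90.0° Ω.

Z = 29.9 - j1.063e+05 Ω = 1.063e+05∠-90.0° Ω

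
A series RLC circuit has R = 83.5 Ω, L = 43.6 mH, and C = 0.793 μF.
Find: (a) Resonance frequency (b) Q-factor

Step 1 — Resonance condition Im(Z)=0 gives ω₀ = 1/√(LC).
Step 2 — ω₀ = 1/√(0.0436·7.93e-07) = 5378 rad/s.
Step 3 — f₀ = ω₀/(2π) = 855.9 Hz.
Step 4 — Series Q: Q = ω₀L/R = 5378·0.0436/83.5 = 2.808.

(a) f₀ = 855.9 Hz  (b) Q = 2.808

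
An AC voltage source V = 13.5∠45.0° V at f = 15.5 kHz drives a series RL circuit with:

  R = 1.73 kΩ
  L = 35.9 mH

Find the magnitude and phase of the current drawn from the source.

Step 1 — Angular frequency: ω = 2π·f = 2π·1.55e+04 = 9.739e+04 rad/s.
Step 2 — Component impedances:
  R: Z = R = 1730 Ω
  L: Z = jωL = j·9.739e+04·0.0359 = 0 + j3496 Ω
Step 3 — Series combination: Z_total = R + L = 1730 + j3496 Ω = 3901∠63.7° Ω.
Step 4 — Source phasor: V = 13.5∠45.0° V = 9.546 + j9.546 V.
Step 5 — Ohm's law: I = V / Z_total = (9.546 + j9.546) / (1730 + j3496) = 0.003279 - j0.001108 A.
Step 6 — Convert to polar: |I| = 0.003461 A, ∠I = -18.7°.

I = 0.003461∠-18.7° A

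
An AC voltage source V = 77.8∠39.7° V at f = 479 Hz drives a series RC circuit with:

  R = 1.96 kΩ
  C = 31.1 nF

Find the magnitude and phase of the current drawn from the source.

Step 1 — Angular frequency: ω = 2π·f = 2π·479 = 3010 rad/s.
Step 2 — Component impedances:
  R: Z = R = 1960 Ω
  C: Z = 1/(jωC) = -j/(ω·C) = 0 - j1.068e+04 Ω
Step 3 — Series combination: Z_total = R + C = 1960 - j1.068e+04 Ω = 1.086e+04∠-79.6° Ω.
Step 4 — Source phasor: V = 77.8∠39.7° V = 59.86 + j49.7 V.
Step 5 — Ohm's law: I = V / Z_total = (59.86 + j49.7) / (1960 - j1.068e+04) = -0.003506 + j0.006246 A.
Step 6 — Convert to polar: |I| = 0.007163 A, ∠I = 119.3°.

I = 0.007163∠119.3° A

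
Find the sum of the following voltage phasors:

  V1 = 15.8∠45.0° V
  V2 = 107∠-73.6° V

Step 1 — Convert each phasor to rectangular form:
  V1 = 15.8·(cos(45.0°) + j·sin(45.0°)) = 11.17 + j11.17 V
  V2 = 107·(cos(-73.6°) + j·sin(-73.6°)) = 30.21 - j102.6 V
Step 2 — Sum components: V_total = 41.38 - j91.47 V.
Step 3 — Convert to polar: |V_total| = 100.4 V, ∠V_total = -65.7°.

V_total = 100.4∠-65.7° V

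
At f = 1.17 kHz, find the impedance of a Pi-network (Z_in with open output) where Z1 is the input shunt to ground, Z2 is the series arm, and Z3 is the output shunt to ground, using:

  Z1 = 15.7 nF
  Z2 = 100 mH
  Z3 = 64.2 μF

Step 1 — Angular frequency: ω = 2π·f = 2π·1170 = 7351 rad/s.
Step 2 — Component impedances:
  Z1: Z = 1/(jωC) = -j/(ω·C) = 0 - j8664 Ω
  Z2: Z = jωL = j·7351·0.1 = 0 + j735.1 Ω
  Z3: Z = 1/(jωC) = -j/(ω·C) = 0 - j2.119 Ω
Step 3 — With open output, the series arm Z2 and the output shunt Z3 appear in series to ground: Z2 + Z3 = 0 + j733 Ω.
Step 4 — Parallel with input shunt Z1: Z_in = Z1 || (Z2 + Z3) = 0 + j800.8 Ω = 800.8∠90.0° Ω.

Z = 0 + j800.8 Ω = 800.8∠90.0° Ω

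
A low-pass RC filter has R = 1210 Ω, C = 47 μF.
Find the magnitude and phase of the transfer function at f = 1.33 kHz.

Step 1 — Angular frequency: ω = 2π·1330 = 8357 rad/s.
Step 2 — Transfer function: H(jω) = 1/(1 + jωRC).
Step 3 — Denominator: 1 + jωRC = 1 + j·8357·1210·4.7e-05 = 1 + j475.2.
Step 4 — H = 4.428e-06 - j0.002104.
Step 5 — Magnitude: |H| = 0.002104 (-53.5 dB); phase: φ = -89.9°.

|H| = 0.002104 (-53.5 dB), φ = -89.9°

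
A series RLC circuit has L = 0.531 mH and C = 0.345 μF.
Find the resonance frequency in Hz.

Step 1 — Resonance condition Im(Z)=0 gives ω₀ = 1/√(LC).
Step 2 — ω₀ = 1/√(0.000531·3.45e-07) = 7.388e+04 rad/s.
Step 3 — f₀ = ω₀/(2π) = 1.176e+04 Hz.

f₀ = 1.176e+04 Hz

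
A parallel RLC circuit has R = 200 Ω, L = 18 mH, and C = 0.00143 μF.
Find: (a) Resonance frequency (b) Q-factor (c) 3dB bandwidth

Step 1 — Resonance: ω₀ = 1/√(LC) = 1/√(0.018·1.43e-09) = 1.971e+05 rad/s.
Step 2 — f₀ = ω₀/(2π) = 3.137e+04 Hz.
Step 3 — Parallel Q: Q = R/(ω₀L) = 200/(1.971e+05·0.018) = 0.05637.
Step 4 — Bandwidth: Δω = ω₀/Q = 3.497e+06 rad/s; BW = Δω/(2π) = 5.565e+05 Hz.

(a) f₀ = 3.137e+04 Hz  (b) Q = 0.05637  (c) BW = 5.565e+05 Hz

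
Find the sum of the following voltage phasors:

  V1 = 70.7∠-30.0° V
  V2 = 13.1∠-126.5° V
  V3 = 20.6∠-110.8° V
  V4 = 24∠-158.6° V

Step 1 — Convert each phasor to rectangular form:
  V1 = 70.7·(cos(-30.0°) + j·sin(-30.0°)) = 61.23 - j35.35 V
  V2 = 13.1·(cos(-126.5°) + j·sin(-126.5°)) = -7.792 - j10.53 V
  V3 = 20.6·(cos(-110.8°) + j·sin(-110.8°)) = -7.315 - j19.26 V
  V4 = 24·(cos(-158.6°) + j·sin(-158.6°)) = -22.35 - j8.757 V
Step 2 — Sum components: V_total = 23.78 - j73.89 V.
Step 3 — Convert to polar: |V_total| = 77.63 V, ∠V_total = -72.2°.

V_total = 77.63∠-72.2° V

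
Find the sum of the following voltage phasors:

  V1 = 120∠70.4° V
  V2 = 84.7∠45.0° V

Step 1 — Convert each phasor to rectangular form:
  V1 = 120·(cos(70.4°) + j·sin(70.4°)) = 40.25 + j113 V
  V2 = 84.7·(cos(45.0°) + j·sin(45.0°)) = 59.89 + j59.89 V
Step 2 — Sum components: V_total = 100.1 + j172.9 V.
Step 3 — Convert to polar: |V_total| = 199.8 V, ∠V_total = 59.9°.

V_total = 199.8∠59.9° V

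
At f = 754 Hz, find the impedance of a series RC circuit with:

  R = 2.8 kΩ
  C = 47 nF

Step 1 — Angular frequency: ω = 2π·f = 2π·754 = 4738 rad/s.
Step 2 — Component impedances:
  R: Z = R = 2800 Ω
  C: Z = 1/(jωC) = -j/(ω·C) = 0 - j4491 Ω
Step 3 — Series combination: Z_total = R + C = 2800 - j4491 Ω = 5292∠-58.1° Ω.

Z = 2800 - j4491 Ω = 5292∠-58.1° Ω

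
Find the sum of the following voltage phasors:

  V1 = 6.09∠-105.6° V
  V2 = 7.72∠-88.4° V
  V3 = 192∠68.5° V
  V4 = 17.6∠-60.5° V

Step 1 — Convert each phasor to rectangular form:
  V1 = 6.09·(cos(-105.6°) + j·sin(-105.6°)) = -1.638 - j5.866 V
  V2 = 7.72·(cos(-88.4°) + j·sin(-88.4°)) = 0.2156 - j7.717 V
  V3 = 192·(cos(68.5°) + j·sin(68.5°)) = 70.37 + j178.6 V
  V4 = 17.6·(cos(-60.5°) + j·sin(-60.5°)) = 8.667 - j15.32 V
Step 2 — Sum components: V_total = 77.61 + j149.7 V.
Step 3 — Convert to polar: |V_total| = 168.7 V, ∠V_total = 62.6°.

V_total = 168.7∠62.6° V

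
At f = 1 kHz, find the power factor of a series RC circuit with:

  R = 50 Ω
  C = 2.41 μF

Step 1 — Angular frequency: ω = 2π·f = 2π·1000 = 6283 rad/s.
Step 2 — Component impedances:
  R: Z = R = 50 Ω
  C: Z = 1/(jωC) = -j/(ω·C) = 0 - j66.04 Ω
Step 3 — Series combination: Z_total = R + C = 50 - j66.04 Ω = 82.83∠-52.9° Ω.
Step 4 — Power factor: PF = cos(φ) = Re(Z)/|Z| = 50/82.83 = 0.6036.
Step 5 — Type: Im(Z) = -66.04 ⇒ leading (phase φ = -52.9°).

PF = 0.6036 (leading, φ = -52.9°)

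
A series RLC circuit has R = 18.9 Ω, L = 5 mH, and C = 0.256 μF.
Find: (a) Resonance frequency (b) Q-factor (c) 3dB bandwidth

Step 1 — Resonance: ω₀ = 1/√(LC) = 1/√(0.005·2.56e-07) = 2.795e+04 rad/s.
Step 2 — f₀ = ω₀/(2π) = 4449 Hz.
Step 3 — Series Q: Q = ω₀L/R = 2.795e+04·0.005/18.9 = 7.394.
Step 4 — Bandwidth: Δω = ω₀/Q = 3780 rad/s; BW = Δω/(2π) = 601.6 Hz.

(a) f₀ = 4449 Hz  (b) Q = 7.394  (c) BW = 601.6 Hz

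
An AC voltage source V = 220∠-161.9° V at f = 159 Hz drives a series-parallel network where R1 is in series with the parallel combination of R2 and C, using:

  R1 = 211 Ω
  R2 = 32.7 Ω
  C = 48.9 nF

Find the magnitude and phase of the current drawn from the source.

Step 1 — Angular frequency: ω = 2π·f = 2π·159 = 999 rad/s.
Step 2 — Component impedances:
  R1: Z = R = 211 Ω
  R2: Z = R = 32.7 Ω
  C: Z = 1/(jωC) = -j/(ω·C) = 0 - j2.047e+04 Ω
Step 3 — Parallel branch: R2 || C = 1/(1/R2 + 1/C) = 32.7 - j0.05224 Ω.
Step 4 — Series with R1: Z_total = R1 + (R2 || C) = 243.7 - j0.05224 Ω = 243.7∠-0.0° Ω.
Step 5 — Source phasor: V = 220∠-161.9° V = -209.1 - j68.35 V.
Step 6 — Ohm's law: I = V / Z_total = (-209.1 - j68.35) / (243.7 - j0.05224) = -0.858 - j0.2806 A.
Step 7 — Convert to polar: |I| = 0.9027 A, ∠I = -161.9°.

I = 0.9027∠-161.9° A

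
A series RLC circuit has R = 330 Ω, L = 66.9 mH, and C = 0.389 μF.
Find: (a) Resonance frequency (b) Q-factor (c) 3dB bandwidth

Step 1 — Resonance: ω₀ = 1/√(LC) = 1/√(0.0669·3.89e-07) = 6199 rad/s.
Step 2 — f₀ = ω₀/(2π) = 986.6 Hz.
Step 3 — Series Q: Q = ω₀L/R = 6199·0.0669/330 = 1.257.
Step 4 — Bandwidth: Δω = ω₀/Q = 4933 rad/s; BW = Δω/(2π) = 785.1 Hz.

(a) f₀ = 986.6 Hz  (b) Q = 1.257  (c) BW = 785.1 Hz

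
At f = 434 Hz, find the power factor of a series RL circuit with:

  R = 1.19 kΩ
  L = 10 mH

Step 1 — Angular frequency: ω = 2π·f = 2π·434 = 2727 rad/s.
Step 2 — Component impedances:
  R: Z = R = 1190 Ω
  L: Z = jωL = j·2727·0.01 = 0 + j27.27 Ω
Step 3 — Series combination: Z_total = R + L = 1190 + j27.27 Ω = 1190∠1.3° Ω.
Step 4 — Power factor: PF = cos(φ) = Re(Z)/|Z| = 1190/1190.3 = 0.9997.
Step 5 — Type: Im(Z) = 27.27 ⇒ lagging (phase φ = 1.3°).

PF = 0.9997 (lagging, φ = 1.3°)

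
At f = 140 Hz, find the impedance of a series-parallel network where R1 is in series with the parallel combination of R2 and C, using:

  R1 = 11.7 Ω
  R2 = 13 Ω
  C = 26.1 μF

Step 1 — Angular frequency: ω = 2π·f = 2π·140 = 879.6 rad/s.
Step 2 — Component impedances:
  R1: Z = R = 11.7 Ω
  R2: Z = R = 13 Ω
  C: Z = 1/(jωC) = -j/(ω·C) = 0 - j43.56 Ω
Step 3 — Parallel branch: R2 || C = 1/(1/R2 + 1/C) = 11.94 - j3.563 Ω.
Step 4 — Series with R1: Z_total = R1 + (R2 || C) = 23.64 - j3.563 Ω = 23.9∠-8.6° Ω.

Z = 23.64 - j3.563 Ω = 23.9∠-8.6° Ω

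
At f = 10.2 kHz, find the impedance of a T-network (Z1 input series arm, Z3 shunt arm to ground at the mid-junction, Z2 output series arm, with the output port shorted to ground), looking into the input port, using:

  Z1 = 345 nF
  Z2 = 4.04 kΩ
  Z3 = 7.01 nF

Step 1 — Angular frequency: ω = 2π·f = 2π·1.02e+04 = 6.409e+04 rad/s.
Step 2 — Component impedances:
  Z1: Z = 1/(jωC) = -j/(ω·C) = 0 - j45.23 Ω
  Z2: Z = R = 4040 Ω
  Z3: Z = 1/(jωC) = -j/(ω·C) = 0 - j2226 Ω
Step 3 — With the output port shorted to ground, the output series arm Z2 runs from the junction to ground; the shunt arm Z3 also runs from the junction to ground. They appear in parallel: Z3 || Z2 = 940.8 - j1708 Ω.
Step 4 — Series with input arm Z1: Z_in = Z1 + (Z3 || Z2) = 940.8 - j1753 Ω = 1989∠-61.8° Ω.

Z = 940.8 - j1753 Ω = 1989∠-61.8° Ω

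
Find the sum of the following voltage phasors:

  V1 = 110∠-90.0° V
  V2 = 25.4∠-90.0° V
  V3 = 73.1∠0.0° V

Step 1 — Convert each phasor to rectangular form:
  V1 = 110·(cos(-90.0°) + j·sin(-90.0°)) = 0 - j110 V
  V2 = 25.4·(cos(-90.0°) + j·sin(-90.0°)) = 0 - j25.4 V
  V3 = 73.1·(cos(0.0°) + j·sin(0.0°)) = 73.1 V
Step 2 — Sum components: V_total = 73.1 - j135.4 V.
Step 3 — Convert to polar: |V_total| = 153.9 V, ∠V_total = -61.6°.

V_total = 153.9∠-61.6° V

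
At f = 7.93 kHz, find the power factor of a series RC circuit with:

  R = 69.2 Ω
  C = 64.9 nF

Step 1 — Angular frequency: ω = 2π·f = 2π·7930 = 4.983e+04 rad/s.
Step 2 — Component impedances:
  R: Z = R = 69.2 Ω
  C: Z = 1/(jωC) = -j/(ω·C) = 0 - j309.2 Ω
Step 3 — Series combination: Z_total = R + C = 69.2 - j309.2 Ω = 316.9∠-77.4° Ω.
Step 4 — Power factor: PF = cos(φ) = Re(Z)/|Z| = 69.2/316.9 = 0.2184.
Step 5 — Type: Im(Z) = -309.2 ⇒ leading (phase φ = -77.4°).

PF = 0.2184 (leading, φ = -77.4°)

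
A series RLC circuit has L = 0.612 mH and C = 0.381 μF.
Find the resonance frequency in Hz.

Step 1 — Resonance condition Im(Z)=0 gives ω₀ = 1/√(LC).
Step 2 — ω₀ = 1/√(0.000612·3.81e-07) = 6.549e+04 rad/s.
Step 3 — f₀ = ω₀/(2π) = 1.042e+04 Hz.

f₀ = 1.042e+04 Hz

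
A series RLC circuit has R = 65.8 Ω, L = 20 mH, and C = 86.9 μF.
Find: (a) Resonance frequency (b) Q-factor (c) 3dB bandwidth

Step 1 — Resonance condition Im(Z)=0 gives ω₀ = 1/√(LC).
Step 2 — ω₀ = 1/√(0.02·8.69e-05) = 758.5 rad/s.
Step 3 — f₀ = ω₀/(2π) = 120.7 Hz.
Step 4 — Series Q: Q = ω₀L/R = 758.5·0.02/65.8 = 0.2306.
Step 5 — 3dB bandwidth: Δω = ω₀/Q = 3290 rad/s; BW = Δω/(2π) = 523.6 Hz.

(a) f₀ = 120.7 Hz  (b) Q = 0.2306  (c) BW = 523.6 Hz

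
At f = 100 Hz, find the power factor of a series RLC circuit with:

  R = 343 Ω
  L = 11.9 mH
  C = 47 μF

Step 1 — Angular frequency: ω = 2π·f = 2π·100 = 628.3 rad/s.
Step 2 — Component impedances:
  R: Z = R = 343 Ω
  L: Z = jωL = j·628.3·0.0119 = 0 + j7.477 Ω
  C: Z = 1/(jωC) = -j/(ω·C) = 0 - j33.86 Ω
Step 3 — Series combination: Z_total = R + L + C = 343 - j26.39 Ω = 344∠-4.4° Ω.
Step 4 — Power factor: PF = cos(φ) = Re(Z)/|Z| = 343/344 = 0.9971.
Step 5 — Type: Im(Z) = -26.39 ⇒ leading (phase φ = -4.4°).

PF = 0.9971 (leading, φ = -4.4°)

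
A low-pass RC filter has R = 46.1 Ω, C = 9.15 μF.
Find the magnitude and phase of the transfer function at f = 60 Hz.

Step 1 — Angular frequency: ω = 2π·60 = 377 rad/s.
Step 2 — Transfer function: H(jω) = 1/(1 + jωRC).
Step 3 — Denominator: 1 + jωRC = 1 + j·377·46.1·9.15e-06 = 1 + j0.159.
Step 4 — H = 0.9753 - j0.1551.
Step 5 — Magnitude: |H| = 0.9876 (-0.1 dB); phase: φ = -9.0°.

|H| = 0.9876 (-0.1 dB), φ = -9.0°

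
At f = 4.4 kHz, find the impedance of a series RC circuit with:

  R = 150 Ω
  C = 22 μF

Step 1 — Angular frequency: ω = 2π·f = 2π·4400 = 2.765e+04 rad/s.
Step 2 — Component impedances:
  R: Z = R = 150 Ω
  C: Z = 1/(jωC) = -j/(ω·C) = 0 - j1.644 Ω
Step 3 — Series combination: Z_total = R + C = 150 - j1.644 Ω = 150∠-0.6° Ω.

Z = 150 - j1.644 Ω = 150∠-0.6° Ω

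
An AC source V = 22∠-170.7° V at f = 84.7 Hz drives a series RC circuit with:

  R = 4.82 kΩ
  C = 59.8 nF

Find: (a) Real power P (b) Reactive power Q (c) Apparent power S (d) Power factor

Step 1 — Angular frequency: ω = 2π·f = 2π·84.7 = 532.2 rad/s.
Step 2 — Component impedances:
  R: Z = R = 4820 Ω
  C: Z = 1/(jωC) = -j/(ω·C) = 0 - j3.142e+04 Ω
Step 3 — Series combination: Z_total = R + C = 4820 - j3.142e+04 Ω = 3.179e+04∠-81.3° Ω.
Step 4 — Source phasor: V = 22∠-170.7° V = -21.71 - j3.555 V.
Step 5 — Current: I = V / Z = 6.994e-06 - j0.000692 A = 0.000692∠-89.4° A.
Step 6 — Complex power: S = V·I* = 0.002308 - j0.01505 VA.
Step 7 — Real power: P = Re(S) = 0.002308 W.
Step 8 — Reactive power: Q = Im(S) = -0.01505 VAR.
Step 9 — Apparent power: |S| = 0.01523 VA.
Step 10 — Power factor: PF = P/|S| = 0.1516 (leading).

(a) P = 0.002308 W  (b) Q = -0.01505 VAR  (c) S = 0.01523 VA  (d) PF = 0.1516 (leading)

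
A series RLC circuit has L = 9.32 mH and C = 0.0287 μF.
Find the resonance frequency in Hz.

Step 1 — Resonance condition Im(Z)=0 gives ω₀ = 1/√(LC).
Step 2 — ω₀ = 1/√(0.00932·2.87e-08) = 6.114e+04 rad/s.
Step 3 — f₀ = ω₀/(2π) = 9731 Hz.

f₀ = 9731 Hz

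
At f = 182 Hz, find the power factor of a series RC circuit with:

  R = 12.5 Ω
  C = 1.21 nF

Step 1 — Angular frequency: ω = 2π·f = 2π·182 = 1144 rad/s.
Step 2 — Component impedances:
  R: Z = R = 12.5 Ω
  C: Z = 1/(jωC) = -j/(ω·C) = 0 - j7.227e+05 Ω
Step 3 — Series combination: Z_total = R + C = 12.5 - j7.227e+05 Ω = 7.227e+05∠-90.0° Ω.
Step 4 — Power factor: PF = cos(φ) = Re(Z)/|Z| = 12.5/7.227e+05 = 1.73e-05.
Step 5 — Type: Im(Z) = -7.227e+05 ⇒ leading (phase φ = -90.0°).

PF = 1.73e-05 (leading, φ = -90.0°)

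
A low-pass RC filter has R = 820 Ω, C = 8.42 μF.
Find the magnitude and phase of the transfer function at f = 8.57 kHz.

Step 1 — Angular frequency: ω = 2π·8570 = 5.385e+04 rad/s.
Step 2 — Transfer function: H(jω) = 1/(1 + jωRC).
Step 3 — Denominator: 1 + jωRC = 1 + j·5.385e+04·820·8.42e-06 = 1 + j371.8.
Step 4 — H = 7.235e-06 - j0.00269.
Step 5 — Magnitude: |H| = 0.00269 (-51.4 dB); phase: φ = -89.8°.

|H| = 0.00269 (-51.4 dB), φ = -89.8°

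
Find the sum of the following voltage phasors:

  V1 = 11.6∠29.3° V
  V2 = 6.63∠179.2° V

Step 1 — Convert each phasor to rectangular form:
  V1 = 11.6·(cos(29.3°) + j·sin(29.3°)) = 10.12 + j5.677 V
  V2 = 6.63·(cos(179.2°) + j·sin(179.2°)) = -6.629 + j0.09257 V
Step 2 — Sum components: V_total = 3.487 + j5.769 V.
Step 3 — Convert to polar: |V_total| = 6.741 V, ∠V_total = 58.9°.

V_total = 6.741∠58.9° V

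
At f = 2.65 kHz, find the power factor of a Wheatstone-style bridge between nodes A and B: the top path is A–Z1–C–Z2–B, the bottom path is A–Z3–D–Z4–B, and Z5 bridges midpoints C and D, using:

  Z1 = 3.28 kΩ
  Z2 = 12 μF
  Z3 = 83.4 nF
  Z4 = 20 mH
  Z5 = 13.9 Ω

Step 1 — Angular frequency: ω = 2π·f = 2π·2650 = 1.665e+04 rad/s.
Step 2 — Component impedances:
  Z1: Z = R = 3280 Ω
  Z2: Z = 1/(jωC) = -j/(ω·C) = 0 - j5.005 Ω
  Z3: Z = 1/(jωC) = -j/(ω·C) = 0 - j720.1 Ω
  Z4: Z = jωL = j·1.665e+04·0.02 = 0 + j333 Ω
  Z5: Z = R = 13.9 Ω
Step 3 — Bridge requires nodal analysis (the Z5 bridge couples midpoints C and D, so the two paths cannot be reduced to a simple series/parallel combination). Setting node B to ground and injecting 1 A at node A, the 3-node admittance system at A, C, D solves to V_A = Z_AB = 163 - j686 Ω = 705.1∠-76.6° Ω.
Step 4 — Power factor: PF = cos(φ) = Re(Z)/|Z| = 163/705.1 = 0.2312.
Step 5 — Type: Im(Z) = -686 ⇒ leading (phase φ = -76.6°).

PF = 0.2312 (leading, φ = -76.6°)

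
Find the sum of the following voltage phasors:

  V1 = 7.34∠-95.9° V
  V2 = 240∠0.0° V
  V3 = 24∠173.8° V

Step 1 — Convert each phasor to rectangular form:
  V1 = 7.34·(cos(-95.9°) + j·sin(-95.9°)) = -0.7545 - j7.301 V
  V2 = 240·(cos(0.0°) + j·sin(0.0°)) = 240 V
  V3 = 24·(cos(173.8°) + j·sin(173.8°)) = -23.86 + j2.592 V
Step 2 — Sum components: V_total = 215.4 - j4.709 V.
Step 3 — Convert to polar: |V_total| = 215.4 V, ∠V_total = -1.3°.

V_total = 215.4∠-1.3° V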